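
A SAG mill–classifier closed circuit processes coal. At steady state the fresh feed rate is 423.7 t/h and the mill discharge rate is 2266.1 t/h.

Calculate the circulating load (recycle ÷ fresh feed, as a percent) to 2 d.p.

CL = 434.84 %

Mill node: discharge = fresh + recycle.
R = M − F = 2266.1 − 423.7 = 1842.4 t/h
CL = 100·R/F = 100·1842.4/423.7 = 434.84 %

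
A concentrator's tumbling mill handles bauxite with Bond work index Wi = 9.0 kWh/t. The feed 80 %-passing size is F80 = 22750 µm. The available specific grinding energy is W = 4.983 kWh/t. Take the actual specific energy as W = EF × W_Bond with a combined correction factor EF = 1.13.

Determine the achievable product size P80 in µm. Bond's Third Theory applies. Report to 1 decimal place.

Bond: W = 10·Wi·(1/√P80 − 1/√F80)
W_Bond = W / EF = 4.983 / 1.13 = 4.4097 kWh/t
P80^-0.5 = F80^-0.5 + W_Bond/(10 Wi)
  = 4.4097/(10·9.0) + 1/√22750 = 0.048997 + 0.006630 = 0.055627
P80 = (1/0.055627)² = 17.9769² = 323.17 µm

P80 = 323.2 µm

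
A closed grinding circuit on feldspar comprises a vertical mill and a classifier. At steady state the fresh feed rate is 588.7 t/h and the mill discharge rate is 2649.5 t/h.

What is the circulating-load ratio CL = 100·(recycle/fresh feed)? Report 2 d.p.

CL = 350.06 %

Discharge = new feed + return, hence
R = M − F = 2649.5 − 588.7 = 2060.8 t/h
CL = 100·R/F = 100·2060.8/588.7 = 350.06 %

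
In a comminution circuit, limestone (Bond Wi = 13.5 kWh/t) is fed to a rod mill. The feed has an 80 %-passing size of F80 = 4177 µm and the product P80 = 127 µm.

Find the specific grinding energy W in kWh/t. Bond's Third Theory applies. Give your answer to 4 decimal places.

W = 10 Wi / √P80 − 10 Wi / √F80
1/√127 = 0.088736;  1/√4177 = 0.015473
W = 10·13.5·(0.088736 − 0.015473) = 9.8905 kWh/t

W = 9.8905 kWh/t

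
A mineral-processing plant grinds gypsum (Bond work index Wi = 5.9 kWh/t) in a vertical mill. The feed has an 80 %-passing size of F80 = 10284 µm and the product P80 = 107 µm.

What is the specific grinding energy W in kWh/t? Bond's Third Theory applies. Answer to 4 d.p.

Bond:  W = 10 Wi (1/√P − 1/√F)
1/√107 = 0.096674;  1/√10284 = 0.009861
W = 10·5.9·(0.096674 − 0.009861) = 5.1219 kWh/t

W = 5.1219 kWh/t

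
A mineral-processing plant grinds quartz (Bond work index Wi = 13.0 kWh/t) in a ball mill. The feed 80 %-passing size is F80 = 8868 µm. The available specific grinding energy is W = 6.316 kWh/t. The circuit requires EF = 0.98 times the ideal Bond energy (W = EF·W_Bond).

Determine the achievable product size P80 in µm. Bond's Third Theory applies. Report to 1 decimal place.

W = 10·Wi·[P80^(−½) − F80^(−½)]
W_Bond = W / EF = 6.316 / 0.98 = 6.4449 kWh/t
P80^(−½) = W_Bond/(10 Wi) + F80^(−½)
  = 6.4449/(10·13.0) + 1/√8868 = 0.049576 + 0.010619 = 0.060195
P80 = (1/0.060195)² = 16.6126² = 275.98 µm

P80 = 276.0 µm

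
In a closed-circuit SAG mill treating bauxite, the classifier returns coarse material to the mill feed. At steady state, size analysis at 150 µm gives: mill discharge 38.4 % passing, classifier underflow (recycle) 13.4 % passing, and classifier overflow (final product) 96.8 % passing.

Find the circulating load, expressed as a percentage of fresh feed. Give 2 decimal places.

CL = 233.60 %

Classifier node, passing 150 µm:
Fd + Rd = Ru + Fo ⇒ R/F = (o−d)/(d−u)
r = (96.8 − 38.4)/(38.4 − 13.4) = 58.4/25.0 = 2.3360
CL = 100·r = 233.60 %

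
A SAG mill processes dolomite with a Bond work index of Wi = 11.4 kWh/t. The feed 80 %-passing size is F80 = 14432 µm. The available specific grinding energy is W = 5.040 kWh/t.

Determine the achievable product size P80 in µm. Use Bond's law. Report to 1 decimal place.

P80 = 362.3 µm

W = 10 Wi (1/√P80 − 1/√F80)  [Bond]
⇒ 1/√P80 = W/(10 Wi) + 1/√F80
  = 5.0400/(10·11.4) + 1/√14432 = 0.044211 + 0.008324 = 0.052535
P80 = (1/0.052535)² = 19.0351² = 362.33 µm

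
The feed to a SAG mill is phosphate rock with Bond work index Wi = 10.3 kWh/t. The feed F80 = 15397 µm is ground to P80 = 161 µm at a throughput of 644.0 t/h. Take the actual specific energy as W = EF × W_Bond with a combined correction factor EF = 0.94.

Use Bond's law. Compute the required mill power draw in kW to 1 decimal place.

W = 10 Wi / √P80 − 10 Wi / √F80
W = 10·10.3·(1/√161 − 1/√15397) = 10·10.3·(0.070752) = 7.2875 kWh/t
Corrected W = EF·W_Bond = 0.94·7.2875 = 6.8502 kWh/t
P_mill = W·ṁ = 6.8502·644.0 = 4411.5 kW

P = 4411.5 kW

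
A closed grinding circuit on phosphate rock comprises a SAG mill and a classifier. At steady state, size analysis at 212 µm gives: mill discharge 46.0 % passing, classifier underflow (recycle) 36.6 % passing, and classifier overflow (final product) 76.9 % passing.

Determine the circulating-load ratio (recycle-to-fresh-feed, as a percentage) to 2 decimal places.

Classifier node, passing 212 µm:
d + r·d = r·u + o → r(d−u) = o−d
r = (76.9 − 46.0)/(46.0 − 36.6) = 30.9/9.4 = 3.2872
CL = 100·r = 328.72 %

CL = 328.72 %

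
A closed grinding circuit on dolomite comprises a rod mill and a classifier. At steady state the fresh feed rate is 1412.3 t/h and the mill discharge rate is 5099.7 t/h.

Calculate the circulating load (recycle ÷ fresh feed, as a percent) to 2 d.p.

Mill node: discharge = fresh + recycle.
R = M − F = 5099.7 − 1412.3 = 3687.4 t/h
CL = 100·R/F = 100·3687.4/1412.3 = 261.09 %

CL = 261.09 %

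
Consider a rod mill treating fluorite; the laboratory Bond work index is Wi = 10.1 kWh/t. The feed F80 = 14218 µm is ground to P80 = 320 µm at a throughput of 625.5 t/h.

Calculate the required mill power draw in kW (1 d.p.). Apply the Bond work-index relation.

P = 3001.8 kW

W = 10·Wi·[P80^(−½) − F80^(−½)]
W = 10·10.1·(1/√320 − 1/√14218) = 10·10.1·(0.047515) = 4.7990 kWh/t
P_mill = W·ṁ = 4.7990·625.5 = 3001.8 kW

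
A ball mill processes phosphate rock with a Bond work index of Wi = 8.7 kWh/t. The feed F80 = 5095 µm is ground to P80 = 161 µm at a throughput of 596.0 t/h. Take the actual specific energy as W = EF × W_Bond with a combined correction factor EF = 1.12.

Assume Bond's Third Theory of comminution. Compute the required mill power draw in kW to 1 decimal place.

P = 3763.3 kW

W_Bond = 10·Wi·(1/√P₈₀ − 1/√F₈₀)
W = 10·8.7·(1/√161 − 1/√5095) = 10·8.7·(0.064801) = 5.6377 kWh/t
Apply correction: 5.6377 × 1.12 = 6.3142 kWh/t
P_mill = W·ṁ = 6.3142·596.0 = 3763.3 kW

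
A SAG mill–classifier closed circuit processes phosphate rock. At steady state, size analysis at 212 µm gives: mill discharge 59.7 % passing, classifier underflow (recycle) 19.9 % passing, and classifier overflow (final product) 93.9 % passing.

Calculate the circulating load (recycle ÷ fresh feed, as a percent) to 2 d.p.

Mass balance on the −212 µm fraction:
(1+r)·d = r·u + o ⇒ r = (o−d)/(d−u)
r = (93.9 − 59.7)/(59.7 − 19.9) = 34.2/39.8 = 0.8593
CL = 100·r = 85.93 %

CL = 85.93 %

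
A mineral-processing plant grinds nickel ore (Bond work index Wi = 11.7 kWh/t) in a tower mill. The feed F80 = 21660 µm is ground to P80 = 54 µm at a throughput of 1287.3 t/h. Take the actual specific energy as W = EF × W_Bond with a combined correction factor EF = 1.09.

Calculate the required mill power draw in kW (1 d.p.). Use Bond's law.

P = 21225.1 kW

Bond:  W = 10 Wi (1/√P − 1/√F)
W = 10·11.7·(1/√54 − 1/√21660) = 10·11.7·(0.129288) = 15.1267 kWh/t
Corrected W = EF·W_Bond = 1.09·15.1267 = 16.4881 kWh/t
Mill draw = 16.4881 × 1287.3 = 21225.1 kW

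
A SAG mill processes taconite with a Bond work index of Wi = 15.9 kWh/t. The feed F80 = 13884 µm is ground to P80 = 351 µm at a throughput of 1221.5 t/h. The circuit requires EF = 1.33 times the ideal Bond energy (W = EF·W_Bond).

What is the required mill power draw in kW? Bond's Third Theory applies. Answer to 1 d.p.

W = 10 Wi (P80^-0.5 − F80^-0.5)
W = 10·15.9·(1/√351 − 1/√13884) = 10·15.9·(0.044889) = 7.1374 kWh/t
W_actual = 1.33 × 7.1374 = 9.4927 kWh/t
P_mill = W·ṁ = 9.4927·1221.5 = 11595.4 kW

P = 11595.4 kW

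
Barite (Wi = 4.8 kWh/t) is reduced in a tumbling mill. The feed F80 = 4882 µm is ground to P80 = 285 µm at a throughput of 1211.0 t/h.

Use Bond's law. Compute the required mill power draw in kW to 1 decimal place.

P = 2611.3 kW

Bond: W = 10·Wi·(1/√P80 − 1/√F80)
W = 10·4.8·(1/√285 − 1/√4882) = 10·4.8·(0.044923) = 2.1563 kWh/t
P_mill = W·ṁ = 2.1563·1211.0 = 2611.3 kW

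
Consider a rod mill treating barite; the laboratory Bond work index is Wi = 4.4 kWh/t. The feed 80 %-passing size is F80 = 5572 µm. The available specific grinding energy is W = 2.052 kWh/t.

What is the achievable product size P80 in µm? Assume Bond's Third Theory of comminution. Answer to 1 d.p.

P80 = 277.5 µm

W = 10 Wi / √P80 − 10 Wi / √F80
P80^-0.5 = F80^-0.5 + W/(10 Wi)
  = 2.0520/(10·4.4) + 1/√5572 = 0.046636 + 0.013397 = 0.060033
P80 = (1/0.060033)² = 16.6575² = 277.47 µm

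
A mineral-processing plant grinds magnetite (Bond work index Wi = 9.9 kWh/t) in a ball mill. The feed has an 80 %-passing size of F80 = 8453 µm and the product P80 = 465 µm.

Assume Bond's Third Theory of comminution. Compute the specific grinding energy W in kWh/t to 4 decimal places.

W = 3.5142 kWh/t

W = 10·Wi·[P80^(−½) − F80^(−½)]
1/√465 = 0.046374;  1/√8453 = 0.010877
W = 10·9.9·(0.046374 − 0.010877) = 3.5142 kWh/t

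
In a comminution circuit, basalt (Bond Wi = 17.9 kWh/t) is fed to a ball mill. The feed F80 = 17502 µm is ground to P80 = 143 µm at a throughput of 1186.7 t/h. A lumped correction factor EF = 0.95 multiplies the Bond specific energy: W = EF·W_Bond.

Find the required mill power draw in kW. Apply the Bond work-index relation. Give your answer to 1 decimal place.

W = 10 Wi (P80^-0.5 − F80^-0.5)
W = 10·17.9·(1/√143 − 1/√17502) = 10·17.9·(0.076065) = 13.6157 kWh/t
Apply correction: 13.6157 × 0.95 = 12.9349 kWh/t
P_mill = W·ṁ = 12.9349·1186.7 = 15349.9 kW

P = 15349.9 kW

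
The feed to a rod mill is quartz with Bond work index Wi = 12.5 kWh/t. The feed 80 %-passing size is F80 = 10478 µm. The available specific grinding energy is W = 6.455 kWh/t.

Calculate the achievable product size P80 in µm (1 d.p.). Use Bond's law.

W = 10·Wi·(P80^(-½) − F80^(-½))
1/√P80 = 1/√F80 + W/(10·Wi)
  = 6.4550/(10·12.5) + 1/√10478 = 0.051640 + 0.009769 = 0.061409
P80 = (1/0.061409)² = 16.2842² = 265.17 µm

P80 = 265.2 µm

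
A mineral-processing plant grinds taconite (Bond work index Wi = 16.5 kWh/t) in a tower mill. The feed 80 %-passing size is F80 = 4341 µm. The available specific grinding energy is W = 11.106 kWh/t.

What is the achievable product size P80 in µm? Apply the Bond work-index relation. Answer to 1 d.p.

W = 10·Wi·(P80^(-½) − F80^(-½))
P80^(−½) = W/(10 Wi) + F80^(−½)
  = 11.1060/(10·16.5) + 1/√4341 = 0.067309 + 0.015178 = 0.082487
P80 = (1/0.082487)² = 12.1232² = 146.97 µm

P80 = 147.0 µm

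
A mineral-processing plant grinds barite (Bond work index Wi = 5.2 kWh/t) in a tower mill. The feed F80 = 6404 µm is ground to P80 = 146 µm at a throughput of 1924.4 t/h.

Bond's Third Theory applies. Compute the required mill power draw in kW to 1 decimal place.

P = 7031.3 kW

W_Bond = 10·Wi·(1/√P₈₀ − 1/√F₈₀)
W = 10·5.2·(1/√146 − 1/√6404) = 10·5.2·(0.070264) = 3.6538 kWh/t
P_mill = W·ṁ = 3.6538·1924.4 = 7031.3 kW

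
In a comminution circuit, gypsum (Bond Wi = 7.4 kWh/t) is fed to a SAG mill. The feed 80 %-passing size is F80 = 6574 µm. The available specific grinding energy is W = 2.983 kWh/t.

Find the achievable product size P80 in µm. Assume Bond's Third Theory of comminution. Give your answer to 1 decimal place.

Bond:  W = 10 Wi (1/√P − 1/√F)
1/√P80 = 1/√F80 + W/(10·Wi)
  = 2.9830/(10·7.4) + 1/√6574 = 0.040311 + 0.012333 = 0.052644
P80 = (1/0.052644)² = 18.9954² = 360.83 µm

P80 = 360.8 µm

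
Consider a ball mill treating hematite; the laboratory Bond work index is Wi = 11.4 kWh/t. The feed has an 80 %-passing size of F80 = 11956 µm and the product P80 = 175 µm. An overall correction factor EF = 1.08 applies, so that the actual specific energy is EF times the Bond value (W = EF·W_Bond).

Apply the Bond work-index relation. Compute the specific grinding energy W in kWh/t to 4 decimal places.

W = 10 Wi (1/√P80 − 1/√F80)  [Bond]
1/√175 = 0.075593;  1/√11956 = 0.009145
W = 10·11.4·(0.075593 − 0.009145) = 7.5750 kWh/t
Corrected W = EF·W_Bond = 1.08·7.5750 = 8.1810 kWh/t

W = 8.1810 kWh/t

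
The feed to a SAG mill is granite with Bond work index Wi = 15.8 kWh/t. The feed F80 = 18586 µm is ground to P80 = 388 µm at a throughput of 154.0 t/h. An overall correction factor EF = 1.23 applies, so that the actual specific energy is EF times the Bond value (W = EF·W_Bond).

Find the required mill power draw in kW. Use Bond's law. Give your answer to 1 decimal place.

P = 1299.9 kW

W_Bond = 10·Wi·(1/√P₈₀ − 1/√F₈₀)
W = 10·15.8·(1/√388 − 1/√18586) = 10·15.8·(0.043432) = 6.8623 kWh/t
Apply correction: 6.8623 × 1.23 = 8.4406 kWh/t
Mill draw = 8.4406 × 154.0 = 1299.9 kW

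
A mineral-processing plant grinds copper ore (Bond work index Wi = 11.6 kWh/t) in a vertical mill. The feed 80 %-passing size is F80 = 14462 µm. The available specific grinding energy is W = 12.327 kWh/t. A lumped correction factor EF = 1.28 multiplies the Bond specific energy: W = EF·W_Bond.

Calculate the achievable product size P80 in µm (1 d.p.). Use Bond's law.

P80 = 119.9 µm

W = 10·Wi·(P80^(-½) − F80^(-½))
W_Bond = W / EF = 12.327 / 1.28 = 9.6305 kWh/t
1/√P80 = 1/√F80 + W_Bond/(10·Wi)
  = 9.6305/(10·11.6) + 1/√14462 = 0.083021 + 0.008315 = 0.091337
P80 = (1/0.091337)² = 10.9485² = 119.87 µm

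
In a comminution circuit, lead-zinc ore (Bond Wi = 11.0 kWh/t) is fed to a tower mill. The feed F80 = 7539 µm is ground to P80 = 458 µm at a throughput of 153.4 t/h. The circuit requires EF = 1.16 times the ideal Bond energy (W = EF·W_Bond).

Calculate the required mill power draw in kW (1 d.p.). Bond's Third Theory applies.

P = 689.2 kW

W = 10·Wi·(P80^(-½) − F80^(-½))
W = 10·11.0·(1/√458 − 1/√7539) = 10·11.0·(0.035210) = 3.8731 kWh/t
Apply correction: 3.8731 × 1.16 = 4.4928 kWh/t
P_mill = W·ṁ = 4.4928·153.4 = 689.2 kW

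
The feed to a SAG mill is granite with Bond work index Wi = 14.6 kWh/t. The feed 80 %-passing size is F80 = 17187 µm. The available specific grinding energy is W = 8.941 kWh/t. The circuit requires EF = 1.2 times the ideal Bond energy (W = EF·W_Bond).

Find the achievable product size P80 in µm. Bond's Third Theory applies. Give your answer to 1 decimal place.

P80 = 290.6 µm

W = 10·Wi·[P80^(−½) − F80^(−½)]
W_Bond = W / EF = 8.941 / 1.2 = 7.4508 kWh/t
⇒ 1/√P80 = W_Bond/(10·Wi) + 1/√F80
  = 7.4508/(10·14.6) + 1/√17187 = 0.051033 + 0.007628 = 0.058661
P80 = (1/0.058661)² = 17.0471² = 290.60 µm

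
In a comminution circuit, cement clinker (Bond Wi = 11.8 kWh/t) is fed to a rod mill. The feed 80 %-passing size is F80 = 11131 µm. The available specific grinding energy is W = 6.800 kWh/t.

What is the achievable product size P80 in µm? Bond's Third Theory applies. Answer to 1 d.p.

Bond:  W = 10 Wi (1/√P − 1/√F)
⇒ 1/√P80 = W/(10 Wi) + 1/√F80
  = 6.8000/(10·11.8) + 1/√11131 = 0.057627 + 0.009478 = 0.067105
P80 = (1/0.067105)² = 14.9019² = 222.07 µm

P80 = 222.1 µm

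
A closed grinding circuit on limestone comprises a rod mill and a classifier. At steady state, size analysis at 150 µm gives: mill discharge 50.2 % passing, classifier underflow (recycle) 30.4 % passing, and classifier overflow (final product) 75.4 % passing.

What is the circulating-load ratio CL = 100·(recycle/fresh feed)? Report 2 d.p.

CL = 127.27 %

Classifier node, passing 150 µm:
(1+r)d = ru + o → r = (o−d)/(d−u)
r = (75.4 − 50.2)/(50.2 − 30.4) = 25.2/19.8 = 1.2727
CL = 100·r = 127.27 %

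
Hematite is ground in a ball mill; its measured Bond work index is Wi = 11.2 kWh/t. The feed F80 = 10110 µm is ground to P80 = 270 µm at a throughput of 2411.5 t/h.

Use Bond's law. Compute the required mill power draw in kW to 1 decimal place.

P = 13750.9 kW

W = 10 Wi (1/√P80 − 1/√F80)  [Bond]
W = 10·11.2·(1/√270 − 1/√10110) = 10·11.2·(0.050913) = 5.7022 kWh/t
P = W·T = 5.7022·2411.5 = 13750.9 kW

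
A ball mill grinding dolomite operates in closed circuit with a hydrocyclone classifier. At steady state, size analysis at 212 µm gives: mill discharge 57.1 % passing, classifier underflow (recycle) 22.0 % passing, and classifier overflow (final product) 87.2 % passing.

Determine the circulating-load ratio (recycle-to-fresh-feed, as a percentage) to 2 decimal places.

Two-product formula at 212 µm:
(1+r)d = ru + o → r = (o−d)/(d−u)
r = (87.2 − 57.1)/(57.1 − 22.0) = 30.1/35.1 = 0.8575
CL = 100·r = 85.75 %

CL = 85.75 %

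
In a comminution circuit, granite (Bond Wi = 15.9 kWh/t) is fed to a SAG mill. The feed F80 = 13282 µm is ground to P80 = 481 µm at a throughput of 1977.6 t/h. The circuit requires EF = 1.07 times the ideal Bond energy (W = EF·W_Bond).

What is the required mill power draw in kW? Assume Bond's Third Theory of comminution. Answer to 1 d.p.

P = 12421.4 kW

Bond:  W = 10 Wi (1/√P − 1/√F)
W = 10·15.9·(1/√481 − 1/√13282) = 10·15.9·(0.036919) = 5.8701 kWh/t
With EF = 1.07: W = 5.8701·1.07 = 6.2810 kWh/t
Power = W × throughput = 6.2810 kWh/t × 1977.6 t/h = 12421.4 kW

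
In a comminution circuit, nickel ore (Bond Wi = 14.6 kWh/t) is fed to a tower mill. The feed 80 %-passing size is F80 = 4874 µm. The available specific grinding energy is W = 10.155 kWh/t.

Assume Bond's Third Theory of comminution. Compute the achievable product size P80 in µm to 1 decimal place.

P80 = 142.1 µm

Bond: W = 10·Wi·(1/√P80 − 1/√F80)
⇒ 1/√P80 = W/(10 Wi) + 1/√F80
  = 10.1550/(10·14.6) + 1/√4874 = 0.069555 + 0.014324 = 0.083879
P80 = (1/0.083879)² = 11.9220² = 142.13 µm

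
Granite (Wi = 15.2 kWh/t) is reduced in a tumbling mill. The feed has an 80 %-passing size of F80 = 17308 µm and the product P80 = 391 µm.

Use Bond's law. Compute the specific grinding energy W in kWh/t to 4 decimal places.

W = 6.5316 kWh/t

Bond: W = 10·Wi·(1/√P80 − 1/√F80)
1/√391 = 0.050572;  1/√17308 = 0.007601
W = 10·15.2·(0.050572 − 0.007601) = 6.5316 kWh/t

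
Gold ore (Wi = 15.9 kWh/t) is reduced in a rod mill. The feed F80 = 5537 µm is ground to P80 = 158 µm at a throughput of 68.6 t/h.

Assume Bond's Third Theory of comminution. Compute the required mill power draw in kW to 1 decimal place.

P = 721.2 kW

W = 10 Wi (1/√P80 − 1/√F80)  [Bond]
W = 10·15.9·(1/√158 − 1/√5537) = 10·15.9·(0.066117) = 10.5126 kWh/t
Power = W × throughput = 10.5126 kWh/t × 68.6 t/h = 721.2 kW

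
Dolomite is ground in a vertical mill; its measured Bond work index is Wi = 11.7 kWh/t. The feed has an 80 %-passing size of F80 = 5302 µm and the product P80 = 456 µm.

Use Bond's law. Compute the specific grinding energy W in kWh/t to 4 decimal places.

W = 10 Wi (P80^-0.5 − F80^-0.5)
1/√456 = 0.046829;  1/√5302 = 0.013733
W = 10·11.7·(0.046829 − 0.013733) = 3.8722 kWh/t

W = 3.8722 kWh/t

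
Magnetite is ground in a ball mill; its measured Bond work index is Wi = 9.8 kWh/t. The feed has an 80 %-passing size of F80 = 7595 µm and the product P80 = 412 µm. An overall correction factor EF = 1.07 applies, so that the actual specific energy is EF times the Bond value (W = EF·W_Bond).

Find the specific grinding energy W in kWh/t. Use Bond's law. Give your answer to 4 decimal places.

W = 3.9629 kWh/t

W_Bond = 10·Wi·(1/√P₈₀ − 1/√F₈₀)
1/√412 = 0.049266;  1/√7595 = 0.011475
W = 10·9.8·(0.049266 − 0.011475) = 3.7036 kWh/t
Corrected W = EF·W_Bond = 1.07·3.7036 = 3.9629 kWh/t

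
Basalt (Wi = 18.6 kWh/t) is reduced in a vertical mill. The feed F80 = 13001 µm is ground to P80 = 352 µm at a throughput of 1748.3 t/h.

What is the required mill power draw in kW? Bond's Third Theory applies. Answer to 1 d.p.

W = 10 Wi (1/√P80 − 1/√F80)  [Bond]
W = 10·18.6·(1/√352 − 1/√13001) = 10·18.6·(0.044530) = 8.2826 kWh/t
Mill draw = 8.2826 × 1748.3 = 14480.4 kW

P = 14480.4 kW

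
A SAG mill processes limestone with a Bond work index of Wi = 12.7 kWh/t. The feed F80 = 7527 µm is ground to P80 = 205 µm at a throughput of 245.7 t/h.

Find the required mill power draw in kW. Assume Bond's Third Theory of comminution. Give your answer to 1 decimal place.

W_Bond = 10·Wi·(1/√P₈₀ − 1/√F₈₀)
W = 10·12.7·(1/√205 − 1/√7527) = 10·12.7·(0.058317) = 7.4062 kWh/t
Power = W × throughput = 7.4062 kWh/t × 245.7 t/h = 1819.7 kW

P = 1819.7 kW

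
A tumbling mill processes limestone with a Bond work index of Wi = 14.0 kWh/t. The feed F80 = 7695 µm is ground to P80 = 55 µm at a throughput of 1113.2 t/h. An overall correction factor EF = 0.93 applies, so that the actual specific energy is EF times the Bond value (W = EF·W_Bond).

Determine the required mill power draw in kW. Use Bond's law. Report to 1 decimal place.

W = 10·Wi·[P80^(−½) − F80^(−½)]
W = 10·14.0·(1/√55 − 1/√7695) = 10·14.0·(0.123440) = 17.2816 kWh/t
Apply correction: 17.2816 × 0.93 = 16.0719 kWh/t
P = W·T = 16.0719·1113.2 = 17891.3 kW

P = 17891.3 kW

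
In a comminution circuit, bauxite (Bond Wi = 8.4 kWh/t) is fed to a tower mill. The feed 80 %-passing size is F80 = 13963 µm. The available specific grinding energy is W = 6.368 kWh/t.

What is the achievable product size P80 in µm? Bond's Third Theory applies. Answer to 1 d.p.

P80 = 140.8 µm

Bond: W = 10·Wi·(1/√P80 − 1/√F80)
1/√P80 = 1/√F80 + W/(10·Wi)
  = 6.3680/(10·8.4) + 1/√13963 = 0.075810 + 0.008463 = 0.084272
P80 = (1/0.084272)² = 11.8663² = 140.81 µm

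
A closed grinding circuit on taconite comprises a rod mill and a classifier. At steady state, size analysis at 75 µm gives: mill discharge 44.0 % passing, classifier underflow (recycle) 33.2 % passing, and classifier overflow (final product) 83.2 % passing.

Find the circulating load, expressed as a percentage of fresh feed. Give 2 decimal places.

Mass balance on the −75 µm fraction:
(1+r)d = ru + o → r = (o−d)/(d−u)
r = (83.2 − 44.0)/(44.0 − 33.2) = 39.2/10.8 = 3.6296
CL = 100·r = 362.96 %

CL = 362.96 %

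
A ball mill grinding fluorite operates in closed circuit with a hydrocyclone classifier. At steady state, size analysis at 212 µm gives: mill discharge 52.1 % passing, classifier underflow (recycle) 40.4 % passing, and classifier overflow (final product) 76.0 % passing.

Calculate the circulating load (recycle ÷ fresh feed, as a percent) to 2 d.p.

Two-product formula at 212 µm:
(1+r)d = ru + o → r = (o−d)/(d−u)
r = (76.0 − 52.1)/(52.1 − 40.4) = 23.9/11.7 = 2.0427
CL = 100·r = 204.27 %

CL = 204.27 %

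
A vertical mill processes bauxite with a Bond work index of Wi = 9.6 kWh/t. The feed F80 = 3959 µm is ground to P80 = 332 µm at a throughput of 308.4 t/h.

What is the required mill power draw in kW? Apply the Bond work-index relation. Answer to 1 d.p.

P = 1154.3 kW

W = 10 Wi / √P80 − 10 Wi / √F80
W = 10·9.6·(1/√332 − 1/√3959) = 10·9.6·(0.038989) = 3.7430 kWh/t
P = W·T = 3.7430·308.4 = 1154.3 kW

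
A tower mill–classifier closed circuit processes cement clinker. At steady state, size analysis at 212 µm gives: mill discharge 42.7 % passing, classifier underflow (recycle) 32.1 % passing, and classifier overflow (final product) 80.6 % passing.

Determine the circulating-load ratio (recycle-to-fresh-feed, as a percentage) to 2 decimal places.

CL = 357.55 %

Let r = R/F. Size balance at 212 µm:
(1+r)d = ru + o → r = (o−d)/(d−u)
r = (80.6 − 42.7)/(42.7 − 32.1) = 37.9/10.6 = 3.5755
CL = 100·r = 357.55 %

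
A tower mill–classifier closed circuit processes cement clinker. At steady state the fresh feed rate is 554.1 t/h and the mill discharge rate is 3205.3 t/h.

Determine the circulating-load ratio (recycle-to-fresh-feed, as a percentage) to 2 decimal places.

CL = 478.47 %

Mill node: discharge = fresh + recycle.
R = M − F = 3205.3 − 554.1 = 2651.2 t/h
CL = 100·R/F = 100·2651.2/554.1 = 478.47 %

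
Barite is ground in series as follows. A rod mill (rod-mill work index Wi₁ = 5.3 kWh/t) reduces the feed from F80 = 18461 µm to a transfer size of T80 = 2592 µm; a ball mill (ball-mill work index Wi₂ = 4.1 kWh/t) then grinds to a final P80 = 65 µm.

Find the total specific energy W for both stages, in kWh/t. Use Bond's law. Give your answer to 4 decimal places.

W = 4.9311 kWh/t

Bond: W = 10·Wi·(1/√P80 − 1/√F80)
Stage 1 (18461→2592 µm, Wi₁=5.3): W₁ = 10·5.3·(0.019642 − 0.007360) = 0.6509 kWh/t
Stage 2 (2592→65 µm, Wi₂=4.1): W₂ = 10·4.1·(0.124035 − 0.019642) = 4.2801 kWh/t
W = W₁ + W₂ = 0.6509 + 4.2801 = 4.9311 kWh/t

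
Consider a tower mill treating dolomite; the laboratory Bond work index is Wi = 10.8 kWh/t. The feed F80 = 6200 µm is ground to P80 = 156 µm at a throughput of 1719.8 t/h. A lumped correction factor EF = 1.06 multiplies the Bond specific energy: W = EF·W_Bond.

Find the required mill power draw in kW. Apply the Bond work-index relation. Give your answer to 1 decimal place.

P = 13262.8 kW

W = 10 Wi / √P80 − 10 Wi / √F80
W = 10·10.8·(1/√156 − 1/√6200) = 10·10.8·(0.067364) = 7.2753 kWh/t
With EF = 1.06: W = 7.2753·1.06 = 7.7118 kWh/t
P_mill = W·ṁ = 7.7118·1719.8 = 13262.8 kW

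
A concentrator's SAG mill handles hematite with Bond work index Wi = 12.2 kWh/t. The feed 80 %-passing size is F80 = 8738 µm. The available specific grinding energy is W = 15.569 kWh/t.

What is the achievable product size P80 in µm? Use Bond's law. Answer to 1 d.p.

Bond:  W = 10 Wi (1/√P − 1/√F)
P80^(−½) = W/(10 Wi) + F80^(−½)
  = 15.5690/(10·12.2) + 1/√8738 = 0.127615 + 0.010698 = 0.138313
P80 = (1/0.138313)² = 7.2300² = 52.27 µm

P80 = 52.3 µm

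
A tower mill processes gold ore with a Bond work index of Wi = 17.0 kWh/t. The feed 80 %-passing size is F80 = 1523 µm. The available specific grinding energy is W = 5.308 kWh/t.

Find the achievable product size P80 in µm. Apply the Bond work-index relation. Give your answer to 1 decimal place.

P80 = 309.4 µm

W = 10·Wi·[P80^(−½) − F80^(−½)]
1/√P80 = 1/√F80 + W/(10·Wi)
  = 5.3080/(10·17.0) + 1/√1523 = 0.031224 + 0.025624 = 0.056848
P80 = (1/0.056848)² = 17.5909² = 309.44 µm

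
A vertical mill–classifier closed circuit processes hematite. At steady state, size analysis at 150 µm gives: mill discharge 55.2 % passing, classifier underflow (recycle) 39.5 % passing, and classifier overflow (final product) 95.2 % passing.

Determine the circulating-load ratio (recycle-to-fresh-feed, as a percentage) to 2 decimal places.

Mass balance on the −150 µm fraction:
d + r·d = r·u + o → r(d−u) = o−d
r = (95.2 − 55.2)/(55.2 − 39.5) = 40.0/15.7 = 2.5478
CL = 100·r = 254.78 %

CL = 254.78 %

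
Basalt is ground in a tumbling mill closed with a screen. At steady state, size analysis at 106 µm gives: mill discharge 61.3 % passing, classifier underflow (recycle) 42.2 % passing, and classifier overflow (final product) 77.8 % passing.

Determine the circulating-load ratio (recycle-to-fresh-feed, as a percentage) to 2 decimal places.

CL = 86.39 %

Balance %-passing 106 µm (r = R/F):
r = (o − d)/(d − u)
r = (77.8 − 61.3)/(61.3 − 42.2) = 16.5/19.1 = 0.8639
CL = 100·r = 86.39 %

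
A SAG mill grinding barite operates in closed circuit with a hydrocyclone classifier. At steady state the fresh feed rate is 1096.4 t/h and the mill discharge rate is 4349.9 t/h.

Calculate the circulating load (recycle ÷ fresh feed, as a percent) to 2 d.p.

CL = 296.74 %

M = F + R at steady state, so:
R = M − F = 4349.9 − 1096.4 = 3253.5 t/h
CL = 100·R/F = 100·3253.5/1096.4 = 296.74 %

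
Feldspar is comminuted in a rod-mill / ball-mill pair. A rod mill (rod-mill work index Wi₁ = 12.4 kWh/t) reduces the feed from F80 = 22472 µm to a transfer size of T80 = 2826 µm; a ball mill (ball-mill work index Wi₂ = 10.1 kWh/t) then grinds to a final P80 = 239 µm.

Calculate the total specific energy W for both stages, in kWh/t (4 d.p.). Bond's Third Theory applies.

W = 6.1386 kWh/t

W = 10 Wi (P80^-0.5 − F80^-0.5)
Stage 1 (22472→2826 µm, Wi₁=12.4): W₁ = 10·12.4·(0.018811 − 0.006671) = 1.5054 kWh/t
Stage 2 (2826→239 µm, Wi₂=10.1): W₂ = 10·10.1·(0.064685 − 0.018811) = 4.6332 kWh/t
W = W₁ + W₂ = 1.5054 + 4.6332 = 6.1386 kWh/t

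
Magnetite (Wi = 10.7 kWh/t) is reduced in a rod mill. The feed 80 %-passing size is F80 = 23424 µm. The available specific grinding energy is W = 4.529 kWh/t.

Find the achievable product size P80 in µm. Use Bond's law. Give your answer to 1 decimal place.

W = 10 Wi / √P80 − 10 Wi / √F80
1/√P80 = 1/√F80 + W/(10·Wi)
  = 4.5290/(10·10.7) + 1/√23424 = 0.042327 + 0.006534 = 0.048861
P80 = (1/0.048861)² = 20.4662² = 418.87 µm

P80 = 418.9 µm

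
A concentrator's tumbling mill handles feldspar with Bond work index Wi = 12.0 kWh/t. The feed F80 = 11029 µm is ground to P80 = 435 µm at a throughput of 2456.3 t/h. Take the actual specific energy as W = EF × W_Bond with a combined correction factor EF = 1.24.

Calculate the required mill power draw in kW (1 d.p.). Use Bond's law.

W = 10 Wi / √P80 − 10 Wi / √F80
W = 10·12.0·(1/√435 − 1/√11029) = 10·12.0·(0.038424) = 4.6109 kWh/t
W_actual = 1.24 × 4.6109 = 5.7175 kWh/t
P_mill = W·ṁ = 5.7175·2456.3 = 14044.0 kW

P = 14044.0 kW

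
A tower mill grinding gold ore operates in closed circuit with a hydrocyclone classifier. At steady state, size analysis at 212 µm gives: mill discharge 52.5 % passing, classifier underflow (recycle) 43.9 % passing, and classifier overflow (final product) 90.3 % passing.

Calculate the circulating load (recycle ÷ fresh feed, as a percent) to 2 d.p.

Two-product formula at 212 µm:
Fd + Rd = Ru + Fo ⇒ R/F = (o−d)/(d−u)
r = (90.3 − 52.5)/(52.5 − 43.9) = 37.8/8.6 = 4.3953
CL = 100·r = 439.53 %

CL = 439.53 %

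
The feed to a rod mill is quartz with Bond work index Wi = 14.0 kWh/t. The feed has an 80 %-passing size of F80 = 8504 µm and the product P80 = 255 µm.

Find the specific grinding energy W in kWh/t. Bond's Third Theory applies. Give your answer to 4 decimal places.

W = 10 Wi / √P80 − 10 Wi / √F80
1/√255 = 0.062622;  1/√8504 = 0.010844
W = 10·14.0·(0.062622 − 0.010844) = 7.2490 kWh/t

W = 7.2490 kWh/t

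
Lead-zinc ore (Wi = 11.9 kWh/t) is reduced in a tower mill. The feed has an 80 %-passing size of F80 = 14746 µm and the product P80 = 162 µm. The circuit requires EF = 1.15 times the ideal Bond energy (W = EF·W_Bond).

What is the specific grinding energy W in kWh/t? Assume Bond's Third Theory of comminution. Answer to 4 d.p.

W = 10 Wi (1/√P80 − 1/√F80)  [Bond]
1/√162 = 0.078567;  1/√14746 = 0.008235
W = 10·11.9·(0.078567 − 0.008235) = 8.3696 kWh/t
W_actual = 1.15 × 8.3696 = 9.6250 kWh/t

W = 9.6250 kWh/t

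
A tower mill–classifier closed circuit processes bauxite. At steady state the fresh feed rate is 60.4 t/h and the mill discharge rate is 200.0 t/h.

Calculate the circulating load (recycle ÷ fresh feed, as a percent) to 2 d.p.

Discharge = new feed + return, hence
R = M − F = 200.0 − 60.4 = 139.6 t/h
CL = 100·R/F = 100·139.6/60.4 = 231.13 %

CL = 231.13 %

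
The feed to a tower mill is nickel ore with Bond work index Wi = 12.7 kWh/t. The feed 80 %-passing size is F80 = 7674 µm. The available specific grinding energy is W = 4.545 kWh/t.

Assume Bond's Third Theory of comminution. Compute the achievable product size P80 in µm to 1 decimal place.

W = 10·Wi·[P80^(−½) − F80^(−½)]
⇒ 1/√P80 = W/(10 Wi) + 1/√F80
  = 4.5450/(10·12.7) + 1/√7674 = 0.035787 + 0.011415 = 0.047203
P80 = (1/0.047203)² = 21.1852² = 448.81 µm

P80 = 448.8 µm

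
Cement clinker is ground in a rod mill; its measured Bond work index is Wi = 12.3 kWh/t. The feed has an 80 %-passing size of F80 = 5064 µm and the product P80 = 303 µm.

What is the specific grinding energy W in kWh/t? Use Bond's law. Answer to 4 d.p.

W = 5.3377 kWh/t

W = 10·Wi·[P80^(−½) − F80^(−½)]
1/√303 = 0.057448;  1/√5064 = 0.014052
W = 10·12.3·(0.057448 − 0.014052) = 5.3377 kWh/t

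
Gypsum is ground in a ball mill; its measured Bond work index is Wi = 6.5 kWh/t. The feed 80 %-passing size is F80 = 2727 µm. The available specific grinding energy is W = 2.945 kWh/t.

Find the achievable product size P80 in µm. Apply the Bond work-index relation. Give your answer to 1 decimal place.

P80 = 240.7 µm

W = 10 Wi (1/√P80 − 1/√F80)  [Bond]
⇒ 1/√P80 = W/(10·Wi) + 1/√F80
  = 2.9450/(10·6.5) + 1/√2727 = 0.045308 + 0.019149 = 0.064457
P80 = (1/0.064457)² = 15.5142² = 240.69 µm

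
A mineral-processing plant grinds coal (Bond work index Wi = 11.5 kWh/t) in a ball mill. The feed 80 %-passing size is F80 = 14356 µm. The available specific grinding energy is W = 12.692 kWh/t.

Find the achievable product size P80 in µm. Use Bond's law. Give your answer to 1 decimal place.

W = 10·Wi·[P80^(−½) − F80^(−½)]
⇒ 1/√P80 = W/(10·Wi) + 1/√F80
  = 12.6920/(10·11.5) + 1/√14356 = 0.110365 + 0.008346 = 0.118711
P80 = (1/0.118711)² = 8.4238² = 70.96 µm

P80 = 71.0 µm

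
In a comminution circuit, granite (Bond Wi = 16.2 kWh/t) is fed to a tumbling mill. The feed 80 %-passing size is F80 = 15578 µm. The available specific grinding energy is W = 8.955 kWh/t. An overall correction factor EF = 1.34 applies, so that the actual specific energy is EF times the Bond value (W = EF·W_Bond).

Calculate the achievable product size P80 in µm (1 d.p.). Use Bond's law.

W = 10 Wi (P80^-0.5 − F80^-0.5)
W_Bond = W / EF = 8.955 / 1.34 = 6.6828 kWh/t
P80^(−½) = W_Bond/(10 Wi) + F80^(−½)
  = 6.6828/(10·16.2) + 1/√15578 = 0.041252 + 0.008012 = 0.049264
P80 = (1/0.049264)² = 20.2987² = 412.04 µm

P80 = 412.0 µm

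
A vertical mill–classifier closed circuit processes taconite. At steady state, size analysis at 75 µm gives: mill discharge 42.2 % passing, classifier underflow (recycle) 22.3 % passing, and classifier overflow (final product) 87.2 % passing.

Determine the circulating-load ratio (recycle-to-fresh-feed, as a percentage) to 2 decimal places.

CL = 226.13 %

Balance %-passing 75 µm (r = R/F):
Fd + Rd = Ru + Fo ⇒ R/F = (o−d)/(d−u)
r = (87.2 − 42.2)/(42.2 − 22.3) = 45.0/19.9 = 2.2613
CL = 100·r = 226.13 %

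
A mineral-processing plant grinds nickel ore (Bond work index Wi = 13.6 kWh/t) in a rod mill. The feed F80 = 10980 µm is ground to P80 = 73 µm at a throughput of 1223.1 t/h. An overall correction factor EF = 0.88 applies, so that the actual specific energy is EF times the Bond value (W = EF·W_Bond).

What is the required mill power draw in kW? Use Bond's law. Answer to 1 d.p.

P = 15735.6 kW

Bond:  W = 10 Wi (1/√P − 1/√F)
W = 10·13.6·(1/√73 − 1/√10980) = 10·13.6·(0.107498) = 14.6197 kWh/t
Corrected W = EF·W_Bond = 0.88·14.6197 = 12.8653 kWh/t
P_mill = W·ṁ = 12.8653·1223.1 = 15735.6 kW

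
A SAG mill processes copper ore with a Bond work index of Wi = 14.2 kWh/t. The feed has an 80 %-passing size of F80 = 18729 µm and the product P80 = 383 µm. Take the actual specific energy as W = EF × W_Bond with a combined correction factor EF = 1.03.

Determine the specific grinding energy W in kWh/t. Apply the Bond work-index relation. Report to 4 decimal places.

W = 10 Wi (P80^-0.5 − F80^-0.5)
1/√383 = 0.051098;  1/√18729 = 0.007307
W = 10·14.2·(0.051098 − 0.007307) = 6.2183 kWh/t
W_actual = 1.03 × 6.2183 = 6.4048 kWh/t

W = 6.4048 kWh/t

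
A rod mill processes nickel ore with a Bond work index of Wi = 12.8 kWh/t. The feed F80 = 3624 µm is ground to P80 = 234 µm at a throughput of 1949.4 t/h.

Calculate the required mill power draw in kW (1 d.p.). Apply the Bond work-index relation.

W = 10·Wi·[P80^(−½) − F80^(−½)]
W = 10·12.8·(1/√234 − 1/√3624) = 10·12.8·(0.048761) = 6.2414 kWh/t
P_mill = W·ṁ = 6.2414·1949.4 = 12166.9 kW

P = 12166.9 kW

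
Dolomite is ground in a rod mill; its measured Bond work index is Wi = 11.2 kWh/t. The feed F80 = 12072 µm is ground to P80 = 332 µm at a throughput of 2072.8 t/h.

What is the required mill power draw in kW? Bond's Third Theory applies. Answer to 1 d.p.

P = 10628.2 kW

W = 10 Wi / √P80 − 10 Wi / √F80
W = 10·11.2·(1/√332 − 1/√12072) = 10·11.2·(0.045781) = 5.1274 kWh/t
P = W·T = 5.1274·2072.8 = 10628.2 kW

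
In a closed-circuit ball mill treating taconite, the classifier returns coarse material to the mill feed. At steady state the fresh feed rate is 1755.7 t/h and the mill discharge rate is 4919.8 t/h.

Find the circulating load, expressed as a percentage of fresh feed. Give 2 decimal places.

CL = 180.22 %

Steady state: M = F + R.
R = M − F = 4919.8 − 1755.7 = 3164.1 t/h
CL = 100·R/F = 100·3164.1/1755.7 = 180.22 %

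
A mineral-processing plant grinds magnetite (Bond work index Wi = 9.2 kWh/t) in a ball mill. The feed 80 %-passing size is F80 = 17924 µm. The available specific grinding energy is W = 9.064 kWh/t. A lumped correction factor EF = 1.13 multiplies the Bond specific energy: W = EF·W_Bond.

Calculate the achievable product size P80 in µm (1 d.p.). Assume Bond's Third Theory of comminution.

P80 = 111.6 µm

W = 10·Wi·[P80^(−½) − F80^(−½)]
W_Bond = W / EF = 9.064 / 1.13 = 8.0212 kWh/t
⇒ 1/√P80 = W_Bond/(10 Wi) + 1/√F80
  = 8.0212/(10·9.2) + 1/√17924 = 0.087187 + 0.007469 = 0.094657
P80 = (1/0.094657)² = 10.5645² = 111.61 µm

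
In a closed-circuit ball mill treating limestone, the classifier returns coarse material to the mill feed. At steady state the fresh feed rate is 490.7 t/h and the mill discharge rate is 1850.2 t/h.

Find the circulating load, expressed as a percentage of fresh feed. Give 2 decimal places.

Mill node: discharge = fresh + recycle.
R = M − F = 1850.2 − 490.7 = 1359.5 t/h
CL = 100·R/F = 100·1359.5/490.7 = 277.05 %

CL = 277.05 %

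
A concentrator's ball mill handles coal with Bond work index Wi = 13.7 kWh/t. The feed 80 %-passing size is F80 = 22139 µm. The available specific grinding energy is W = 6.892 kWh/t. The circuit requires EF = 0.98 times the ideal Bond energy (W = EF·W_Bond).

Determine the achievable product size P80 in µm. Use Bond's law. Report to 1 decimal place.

Bond:  W = 10 Wi (1/√P − 1/√F)
W_Bond = W / EF = 6.892 / 0.98 = 7.0327 kWh/t
P80^(−½) = W_Bond/(10 Wi) + F80^(−½)
  = 7.0327/(10·13.7) + 1/√22139 = 0.051333 + 0.006721 = 0.058054
P80 = (1/0.058054)² = 17.2253² = 296.71 µm

P80 = 296.7 µm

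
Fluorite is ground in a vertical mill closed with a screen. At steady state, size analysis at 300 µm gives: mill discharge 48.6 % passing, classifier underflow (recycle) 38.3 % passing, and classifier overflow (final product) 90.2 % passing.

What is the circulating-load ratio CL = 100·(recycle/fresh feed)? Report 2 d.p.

Balance %-passing 300 µm (r = R/F):
(1+r)·d = r·u + o ⇒ r = (o−d)/(d−u)
r = (90.2 − 48.6)/(48.6 − 38.3) = 41.6/10.3 = 4.0388
CL = 100·r = 403.88 %

CL = 403.88 %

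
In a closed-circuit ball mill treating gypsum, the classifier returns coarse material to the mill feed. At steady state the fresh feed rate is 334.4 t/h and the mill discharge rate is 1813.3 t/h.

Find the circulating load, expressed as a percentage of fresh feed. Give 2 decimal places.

Discharge = new feed + return, hence
R = M − F = 1813.3 − 334.4 = 1478.9 t/h
CL = 100·R/F = 100·1478.9/334.4 = 442.25 %

CL = 442.25 %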